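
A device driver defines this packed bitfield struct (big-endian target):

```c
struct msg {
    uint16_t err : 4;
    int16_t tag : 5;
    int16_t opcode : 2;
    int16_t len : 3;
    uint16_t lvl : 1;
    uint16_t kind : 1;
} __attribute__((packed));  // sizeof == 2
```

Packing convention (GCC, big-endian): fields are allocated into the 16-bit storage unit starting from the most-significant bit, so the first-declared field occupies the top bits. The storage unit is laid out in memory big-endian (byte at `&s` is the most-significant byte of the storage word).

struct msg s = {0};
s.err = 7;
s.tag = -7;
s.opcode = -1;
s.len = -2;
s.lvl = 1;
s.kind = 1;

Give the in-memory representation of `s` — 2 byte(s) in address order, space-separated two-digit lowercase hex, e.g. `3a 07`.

err (4b) val=7 bits=0x7 at bit 12: 0x7000
tag (5b) val=-7 bits=0x19 at bit 7: 0x7c80
opcode (2b) val=-1 bits=0x3 at bit 5: 0x7ce0
len (3b) val=-2 bits=0x6 at bit 2: 0x7cf8
lvl (1b) val=1 bits=0x1 at bit 1: 0x7cfa
kind (1b) val=1 bits=0x1 at bit 0: 0x7cfb
word = 0x7cfb → big-endian bytes:
  [0]=0x7c  [1]=0xfb

7c fb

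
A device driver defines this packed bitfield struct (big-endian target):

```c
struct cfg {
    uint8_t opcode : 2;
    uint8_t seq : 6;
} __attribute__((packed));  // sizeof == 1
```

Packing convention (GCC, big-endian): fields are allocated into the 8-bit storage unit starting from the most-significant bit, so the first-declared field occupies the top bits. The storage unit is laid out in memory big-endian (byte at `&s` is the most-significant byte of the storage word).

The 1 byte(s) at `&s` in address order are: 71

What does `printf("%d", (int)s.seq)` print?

[0]=0x71 (big-endian) → word 0x71
opcode:2 @ bit 6 → (0x71>>6)&0x3 = 0x1
seq:6 @ bit 0 → (0x71>>0)&0x3f = 0x31  ←

49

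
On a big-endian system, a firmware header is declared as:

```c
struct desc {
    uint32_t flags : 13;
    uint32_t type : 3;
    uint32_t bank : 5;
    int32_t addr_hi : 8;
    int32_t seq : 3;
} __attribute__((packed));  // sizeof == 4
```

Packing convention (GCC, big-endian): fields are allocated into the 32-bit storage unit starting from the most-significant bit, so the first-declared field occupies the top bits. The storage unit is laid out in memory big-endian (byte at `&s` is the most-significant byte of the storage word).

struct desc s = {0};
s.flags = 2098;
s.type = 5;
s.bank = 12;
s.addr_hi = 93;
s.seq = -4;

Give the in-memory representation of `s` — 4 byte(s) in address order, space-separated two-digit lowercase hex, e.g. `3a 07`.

41 95 62 ec

flags (13b) val=2098 bits=0x832 at bit 19: 0x41900000
type (3b) val=5 bits=0x5 at bit 16: 0x41950000
bank (5b) val=12 bits=0xc at bit 11: 0x41956000
addr_hi (8b) val=93 bits=0x5d at bit 3: 0x419562e8
seq (3b) val=-4 bits=0x4 at bit 0: 0x419562ec
word = 0x419562ec → big-endian bytes:
  [0]=0x41  [1]=0x95  [2]=0x62  [3]=0xec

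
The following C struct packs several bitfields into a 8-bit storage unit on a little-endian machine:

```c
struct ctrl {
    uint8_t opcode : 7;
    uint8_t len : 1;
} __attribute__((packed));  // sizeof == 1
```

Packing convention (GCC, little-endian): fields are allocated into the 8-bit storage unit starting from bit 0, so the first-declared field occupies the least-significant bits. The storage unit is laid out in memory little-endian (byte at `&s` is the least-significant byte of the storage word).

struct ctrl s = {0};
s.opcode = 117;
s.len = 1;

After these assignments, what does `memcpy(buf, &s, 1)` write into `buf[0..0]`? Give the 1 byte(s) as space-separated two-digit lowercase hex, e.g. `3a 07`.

opcode:7 = 117 → 0x75 << 0 → word 0x75
len:1 = 1 → 0x1 << 7 → word 0xf5
word = 0xf5 → little-endian bytes:
  [0]=0xf5

f5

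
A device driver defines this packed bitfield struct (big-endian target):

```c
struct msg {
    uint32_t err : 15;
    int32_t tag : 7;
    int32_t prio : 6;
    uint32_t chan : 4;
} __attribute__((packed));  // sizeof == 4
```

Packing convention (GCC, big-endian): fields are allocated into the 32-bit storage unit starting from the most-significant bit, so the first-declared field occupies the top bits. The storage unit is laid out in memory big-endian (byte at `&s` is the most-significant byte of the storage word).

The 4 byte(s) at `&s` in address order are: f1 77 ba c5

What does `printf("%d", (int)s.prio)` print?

[0]=0xf1 [1]=0x77 [2]=0xba [3]=0xc5 (big-endian) → word 0xf177bac5
err [17+:15] = (word>>17) & 0x7fff = 30907
tag [10+:7] = (word>>10) & 0x7f = 110
prio [4+:6] = (word>>4) & 0x3f = 44  ←
chan [0+:4] = (word>>0) & 0xf = 5
prio signed 6b, MSB=1: 44 - 64 = -20

-20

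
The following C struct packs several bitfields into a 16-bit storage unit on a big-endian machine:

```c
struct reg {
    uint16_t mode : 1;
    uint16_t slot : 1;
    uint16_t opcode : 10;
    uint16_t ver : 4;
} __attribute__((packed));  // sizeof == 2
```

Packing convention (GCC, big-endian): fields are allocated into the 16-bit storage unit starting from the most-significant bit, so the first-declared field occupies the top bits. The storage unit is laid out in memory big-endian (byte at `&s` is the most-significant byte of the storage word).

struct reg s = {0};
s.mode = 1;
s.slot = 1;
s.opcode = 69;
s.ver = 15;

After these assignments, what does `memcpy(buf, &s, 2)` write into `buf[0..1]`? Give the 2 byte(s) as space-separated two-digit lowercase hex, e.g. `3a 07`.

c4 5f

[15+:1] mode=1 & 0x1 = 0x1; word=0x8000
[14+:1] slot=1 & 0x1 = 0x1; word=0xc000
[4+:10] opcode=69 & 0x3ff = 0x45; word=0xc450
[0+:4] ver=15 & 0xf = 0xf; word=0xc45f
word = 0xc45f → big-endian bytes:
  [0]=0xc4  [1]=0x5f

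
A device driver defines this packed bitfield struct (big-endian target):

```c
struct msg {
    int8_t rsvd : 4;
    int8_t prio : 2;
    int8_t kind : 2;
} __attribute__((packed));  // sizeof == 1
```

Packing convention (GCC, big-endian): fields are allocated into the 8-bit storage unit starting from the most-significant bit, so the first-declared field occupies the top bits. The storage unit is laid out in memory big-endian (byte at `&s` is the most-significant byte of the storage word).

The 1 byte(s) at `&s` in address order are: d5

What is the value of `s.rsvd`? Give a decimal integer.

[0]=0xd5 (big-endian) → word 0xd5
rsvd [4+:4] = (word>>4) & 0xf = 13  ←
prio [2+:2] = (word>>2) & 0x3 = 1
kind [0+:2] = (word>>0) & 0x3 = 1
rsvd signed 4b, MSB=1: 13 - 16 = -3

-3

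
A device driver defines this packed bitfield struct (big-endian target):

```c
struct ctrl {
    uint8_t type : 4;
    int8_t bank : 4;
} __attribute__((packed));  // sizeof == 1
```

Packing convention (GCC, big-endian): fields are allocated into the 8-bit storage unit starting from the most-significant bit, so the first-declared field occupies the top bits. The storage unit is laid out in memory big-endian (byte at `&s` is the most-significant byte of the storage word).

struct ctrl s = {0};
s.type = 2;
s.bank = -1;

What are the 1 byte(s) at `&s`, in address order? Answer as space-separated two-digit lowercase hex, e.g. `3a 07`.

2f

type:4 = 2 → 0x2 << 4 → word 0x20
bank:4 = -1 → 0xf << 0 → word 0x2f
word = 0x2f → big-endian bytes:
  [0]=0x2f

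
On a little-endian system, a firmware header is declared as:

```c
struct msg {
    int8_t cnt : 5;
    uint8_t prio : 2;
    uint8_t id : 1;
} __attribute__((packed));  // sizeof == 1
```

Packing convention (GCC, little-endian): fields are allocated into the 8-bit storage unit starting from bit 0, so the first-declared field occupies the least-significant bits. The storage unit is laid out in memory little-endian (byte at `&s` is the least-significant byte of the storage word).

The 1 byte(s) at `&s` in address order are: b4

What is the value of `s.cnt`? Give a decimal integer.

-12

[0]=0xb4 (little-endian) → word 0xb4
cnt:5 @ bit 0 → (0xb4>>0)&0x1f = 0x14  ←
prio:2 @ bit 5 → (0xb4>>5)&0x3 = 0x1
id:1 @ bit 7 → (0xb4>>7)&0x1 = 0x1
cnt signed 5b, MSB=1: 20 - 32 = -12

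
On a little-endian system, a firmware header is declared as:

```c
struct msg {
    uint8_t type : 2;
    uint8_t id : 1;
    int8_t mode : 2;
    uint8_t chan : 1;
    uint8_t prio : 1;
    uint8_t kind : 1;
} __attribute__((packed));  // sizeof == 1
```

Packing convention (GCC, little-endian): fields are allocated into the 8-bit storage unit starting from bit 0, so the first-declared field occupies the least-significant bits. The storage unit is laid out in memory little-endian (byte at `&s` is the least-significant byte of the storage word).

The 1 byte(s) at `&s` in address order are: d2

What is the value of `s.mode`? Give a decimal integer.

[0]=0xd2 (little-endian) → word 0xd2
type:2 @ bit 0 → (0xd2>>0)&0x3 = 0x2
id:1 @ bit 2 → (0xd2>>2)&0x1 = 0x0
mode:2 @ bit 3 → (0xd2>>3)&0x3 = 0x2  ←
chan:1 @ bit 5 → (0xd2>>5)&0x1 = 0x0
prio:1 @ bit 6 → (0xd2>>6)&0x1 = 0x1
kind:1 @ bit 7 → (0xd2>>7)&0x1 = 0x1
mode signed 2b, MSB=1: 2 - 4 = -2

-2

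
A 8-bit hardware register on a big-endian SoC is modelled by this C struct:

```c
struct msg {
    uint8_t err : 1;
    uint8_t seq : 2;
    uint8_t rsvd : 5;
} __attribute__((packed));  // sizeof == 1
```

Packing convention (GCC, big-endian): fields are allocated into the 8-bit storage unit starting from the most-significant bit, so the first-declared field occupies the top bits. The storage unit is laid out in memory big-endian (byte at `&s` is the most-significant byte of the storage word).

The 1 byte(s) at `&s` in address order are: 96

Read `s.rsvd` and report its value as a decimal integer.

[0]=0x96 (big-endian) → word 0x96
err:1 @ bit 7 → (0x96>>7)&0x1 = 0x1
seq:2 @ bit 5 → (0x96>>5)&0x3 = 0x0
rsvd:5 @ bit 0 → (0x96>>0)&0x1f = 0x16  ←

22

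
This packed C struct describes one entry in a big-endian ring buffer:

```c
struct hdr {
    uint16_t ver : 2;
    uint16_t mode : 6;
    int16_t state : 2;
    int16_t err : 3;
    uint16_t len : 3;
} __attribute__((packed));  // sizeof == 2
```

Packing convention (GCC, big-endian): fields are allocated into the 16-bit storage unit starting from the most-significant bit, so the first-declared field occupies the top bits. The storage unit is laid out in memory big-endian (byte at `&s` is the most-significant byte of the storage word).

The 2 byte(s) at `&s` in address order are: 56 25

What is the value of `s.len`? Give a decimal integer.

[0]=0x56 [1]=0x25 (big-endian) → word 0x5625
ver:2 @ bit 14 → (0x5625>>14)&0x3 = 0x1
mode:6 @ bit 8 → (0x5625>>8)&0x3f = 0x16
state:2 @ bit 6 → (0x5625>>6)&0x3 = 0x0
err:3 @ bit 3 → (0x5625>>3)&0x7 = 0x4
len:3 @ bit 0 → (0x5625>>0)&0x7 = 0x5  ←

5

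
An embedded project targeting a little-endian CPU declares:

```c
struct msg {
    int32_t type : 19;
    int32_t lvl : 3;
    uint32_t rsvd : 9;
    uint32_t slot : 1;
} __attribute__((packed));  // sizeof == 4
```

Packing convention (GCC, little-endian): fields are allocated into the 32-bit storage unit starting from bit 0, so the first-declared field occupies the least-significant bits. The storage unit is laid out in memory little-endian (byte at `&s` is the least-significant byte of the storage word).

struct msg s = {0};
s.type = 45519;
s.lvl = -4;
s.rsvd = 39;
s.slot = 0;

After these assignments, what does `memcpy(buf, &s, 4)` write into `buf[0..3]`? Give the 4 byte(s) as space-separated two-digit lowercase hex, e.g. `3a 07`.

cf b1 e0 09

[0+:19] type=45519 & 0x7ffff = 0xb1cf; word=0x0000b1cf
[19+:3] lvl=-4 & 0x7 = 0x4; word=0x0020b1cf
[22+:9] rsvd=39 & 0x1ff = 0x27; word=0x09e0b1cf
[31+:1] slot=0 & 0x1 = 0x0; word=0x09e0b1cf
word = 0x09e0b1cf → little-endian bytes:
  [0]=0xcf  [1]=0xb1  [2]=0xe0  [3]=0x09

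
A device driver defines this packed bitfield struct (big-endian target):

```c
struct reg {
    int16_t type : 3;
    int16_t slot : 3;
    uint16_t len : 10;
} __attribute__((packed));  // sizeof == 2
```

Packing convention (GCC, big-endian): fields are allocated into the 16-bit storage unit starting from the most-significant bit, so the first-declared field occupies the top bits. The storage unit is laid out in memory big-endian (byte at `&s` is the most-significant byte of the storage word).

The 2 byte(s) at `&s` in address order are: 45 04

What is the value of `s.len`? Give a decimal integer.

[0]=0x45 [1]=0x04 (big-endian) → word 0x4504
type:3 @ bit 13 → (0x4504>>13)&0x7 = 0x2
slot:3 @ bit 10 → (0x4504>>10)&0x7 = 0x1
len:10 @ bit 0 → (0x4504>>0)&0x3ff = 0x104  ←

260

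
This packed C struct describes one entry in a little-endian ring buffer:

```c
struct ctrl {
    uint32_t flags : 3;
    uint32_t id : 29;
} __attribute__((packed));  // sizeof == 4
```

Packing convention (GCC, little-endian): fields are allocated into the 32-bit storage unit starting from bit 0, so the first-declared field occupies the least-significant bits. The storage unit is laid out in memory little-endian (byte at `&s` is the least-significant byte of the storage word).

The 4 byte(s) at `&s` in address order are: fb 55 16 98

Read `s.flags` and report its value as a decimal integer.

[0]=0xfb [1]=0x55 [2]=0x16 [3]=0x98 (little-endian) → word 0x981655fb
flags [0+:3] = (word>>0) & 0x7 = 3  ←
id [3+:29] = (word>>3) & 0x1fffffff = 318950079

3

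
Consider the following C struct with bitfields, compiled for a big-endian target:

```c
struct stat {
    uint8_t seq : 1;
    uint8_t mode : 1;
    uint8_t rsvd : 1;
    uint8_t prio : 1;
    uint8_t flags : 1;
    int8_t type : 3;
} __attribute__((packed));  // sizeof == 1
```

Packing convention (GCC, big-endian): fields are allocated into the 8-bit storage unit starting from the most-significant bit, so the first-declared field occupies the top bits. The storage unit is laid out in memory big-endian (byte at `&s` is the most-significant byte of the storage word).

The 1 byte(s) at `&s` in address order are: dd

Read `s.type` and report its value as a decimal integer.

[0]=0xdd (big-endian) → word 0xdd
seq:1 @ bit 7 → (0xdd>>7)&0x1 = 0x1
mode:1 @ bit 6 → (0xdd>>6)&0x1 = 0x1
rsvd:1 @ bit 5 → (0xdd>>5)&0x1 = 0x0
prio:1 @ bit 4 → (0xdd>>4)&0x1 = 0x1
flags:1 @ bit 3 → (0xdd>>3)&0x1 = 0x1
type:3 @ bit 0 → (0xdd>>0)&0x7 = 0x5  ←
type signed 3b, MSB=1: 5 - 8 = -3

-3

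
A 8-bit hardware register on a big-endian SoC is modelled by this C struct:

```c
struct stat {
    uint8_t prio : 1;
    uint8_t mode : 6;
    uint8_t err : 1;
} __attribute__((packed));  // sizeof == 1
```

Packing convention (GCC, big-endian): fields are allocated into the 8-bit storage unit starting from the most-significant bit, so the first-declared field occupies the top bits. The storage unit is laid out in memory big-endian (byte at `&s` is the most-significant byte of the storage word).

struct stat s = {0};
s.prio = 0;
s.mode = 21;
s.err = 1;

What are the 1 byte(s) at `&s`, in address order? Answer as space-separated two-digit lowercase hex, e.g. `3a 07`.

2b

[7+:1] prio=0 & 0x1 = 0x0; word=0x00
[1+:6] mode=21 & 0x3f = 0x15; word=0x2a
[0+:1] err=1 & 0x1 = 0x1; word=0x2b
word = 0x2b → big-endian bytes:
  [0]=0x2b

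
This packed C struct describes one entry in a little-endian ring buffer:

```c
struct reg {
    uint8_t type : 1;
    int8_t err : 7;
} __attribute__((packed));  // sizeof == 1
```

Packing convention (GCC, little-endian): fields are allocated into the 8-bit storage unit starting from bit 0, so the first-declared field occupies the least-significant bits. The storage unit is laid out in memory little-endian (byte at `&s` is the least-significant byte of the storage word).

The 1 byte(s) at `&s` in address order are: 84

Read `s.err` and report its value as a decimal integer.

[0]=0x84 (little-endian) → word 0x84
type [0+:1] = (word>>0) & 0x1 = 0
err [1+:7] = (word>>1) & 0x7f = 66  ←
err signed 7b, MSB=1: 66 - 128 = -62

-62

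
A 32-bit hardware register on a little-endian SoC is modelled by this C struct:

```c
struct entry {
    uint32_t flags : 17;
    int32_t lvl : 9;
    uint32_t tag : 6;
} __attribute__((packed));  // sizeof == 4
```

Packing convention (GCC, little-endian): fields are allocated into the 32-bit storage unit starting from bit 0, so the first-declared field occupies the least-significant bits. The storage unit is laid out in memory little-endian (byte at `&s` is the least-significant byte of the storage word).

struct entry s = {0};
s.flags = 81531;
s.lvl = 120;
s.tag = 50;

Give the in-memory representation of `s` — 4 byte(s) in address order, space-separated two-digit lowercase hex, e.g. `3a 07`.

[0+:17] flags=81531 & 0x1ffff = 0x13e7b; word=0x00013e7b
[17+:9] lvl=120 & 0x1ff = 0x78; word=0x00f13e7b
[26+:6] tag=50 & 0x3f = 0x32; word=0xc8f13e7b
word = 0xc8f13e7b → little-endian bytes:
  [0]=0x7b  [1]=0x3e  [2]=0xf1  [3]=0xc8

7b 3e f1 c8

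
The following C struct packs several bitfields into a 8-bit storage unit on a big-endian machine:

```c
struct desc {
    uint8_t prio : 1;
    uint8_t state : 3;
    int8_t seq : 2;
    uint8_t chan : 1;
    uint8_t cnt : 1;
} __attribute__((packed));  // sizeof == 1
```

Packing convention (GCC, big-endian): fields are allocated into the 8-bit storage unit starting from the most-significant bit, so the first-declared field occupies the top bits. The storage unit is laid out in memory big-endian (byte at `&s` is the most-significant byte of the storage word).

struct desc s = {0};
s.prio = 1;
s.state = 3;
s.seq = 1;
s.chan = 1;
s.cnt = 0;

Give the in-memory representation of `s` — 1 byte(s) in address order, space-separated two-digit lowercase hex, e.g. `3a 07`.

b6

prio (1b) val=1 bits=0x1 at bit 7: 0x80
state (3b) val=3 bits=0x3 at bit 4: 0xb0
seq (2b) val=1 bits=0x1 at bit 2: 0xb4
chan (1b) val=1 bits=0x1 at bit 1: 0xb6
cnt (1b) val=0 bits=0x0 at bit 0: 0xb6
word = 0xb6 → big-endian bytes:
  [0]=0xb6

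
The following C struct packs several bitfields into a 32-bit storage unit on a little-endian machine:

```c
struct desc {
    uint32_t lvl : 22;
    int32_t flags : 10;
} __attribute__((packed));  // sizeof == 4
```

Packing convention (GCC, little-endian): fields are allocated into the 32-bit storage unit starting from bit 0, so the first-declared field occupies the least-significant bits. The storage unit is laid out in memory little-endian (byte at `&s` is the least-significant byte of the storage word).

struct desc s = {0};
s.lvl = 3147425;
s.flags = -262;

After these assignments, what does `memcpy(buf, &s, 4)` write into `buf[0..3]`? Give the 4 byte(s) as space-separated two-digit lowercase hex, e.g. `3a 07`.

lvl:22 = 3147425 → 0x3006a1 << 0 → word 0x003006a1
flags:10 = -262 → 0x2fa << 22 → word 0xbeb006a1
word = 0xbeb006a1 → little-endian bytes:
  [0]=0xa1  [1]=0x06  [2]=0xb0  [3]=0xbe

a1 06 b0 be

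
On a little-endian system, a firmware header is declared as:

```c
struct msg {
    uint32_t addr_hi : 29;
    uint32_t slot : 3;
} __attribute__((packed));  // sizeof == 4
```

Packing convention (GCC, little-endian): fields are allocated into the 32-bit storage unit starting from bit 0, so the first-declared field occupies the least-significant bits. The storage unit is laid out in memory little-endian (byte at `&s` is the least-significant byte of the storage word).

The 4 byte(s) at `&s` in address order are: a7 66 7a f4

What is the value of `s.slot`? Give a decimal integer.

7

[0]=0xa7 [1]=0x66 [2]=0x7a [3]=0xf4 (little-endian) → word 0xf47a66a7
addr_hi [0+:29] = (word>>0) & 0x1fffffff = 343565991
slot [29+:3] = (word>>29) & 0x7 = 7  ←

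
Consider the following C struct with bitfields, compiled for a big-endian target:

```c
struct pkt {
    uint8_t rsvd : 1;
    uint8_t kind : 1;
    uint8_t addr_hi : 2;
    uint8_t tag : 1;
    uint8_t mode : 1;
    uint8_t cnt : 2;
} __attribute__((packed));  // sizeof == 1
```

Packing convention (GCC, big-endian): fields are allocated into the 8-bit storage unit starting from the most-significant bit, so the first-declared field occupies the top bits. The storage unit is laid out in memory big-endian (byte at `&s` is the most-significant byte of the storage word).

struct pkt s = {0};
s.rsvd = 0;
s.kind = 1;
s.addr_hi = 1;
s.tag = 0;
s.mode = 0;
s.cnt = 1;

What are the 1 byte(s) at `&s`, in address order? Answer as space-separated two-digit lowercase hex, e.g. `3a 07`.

51

rsvd:1 = 0 → 0x0 << 7 → word 0x00
kind:1 = 1 → 0x1 << 6 → word 0x40
addr_hi:2 = 1 → 0x1 << 4 → word 0x50
tag:1 = 0 → 0x0 << 3 → word 0x50
mode:1 = 0 → 0x0 << 2 → word 0x50
cnt:2 = 1 → 0x1 << 0 → word 0x51
word = 0x51 → big-endian bytes:
  [0]=0x51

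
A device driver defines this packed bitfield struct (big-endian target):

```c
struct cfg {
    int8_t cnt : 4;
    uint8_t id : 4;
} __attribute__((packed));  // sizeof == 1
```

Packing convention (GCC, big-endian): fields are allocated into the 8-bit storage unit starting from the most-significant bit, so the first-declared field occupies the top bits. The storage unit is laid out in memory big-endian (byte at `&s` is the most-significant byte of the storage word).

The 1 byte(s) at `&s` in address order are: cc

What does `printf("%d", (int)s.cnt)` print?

-4

[0]=0xcc (big-endian) → word 0xcc
cnt [4+:4] = (word>>4) & 0xf = 12  ←
id [0+:4] = (word>>0) & 0xf = 12
cnt signed 4b, MSB=1: 12 - 16 = -4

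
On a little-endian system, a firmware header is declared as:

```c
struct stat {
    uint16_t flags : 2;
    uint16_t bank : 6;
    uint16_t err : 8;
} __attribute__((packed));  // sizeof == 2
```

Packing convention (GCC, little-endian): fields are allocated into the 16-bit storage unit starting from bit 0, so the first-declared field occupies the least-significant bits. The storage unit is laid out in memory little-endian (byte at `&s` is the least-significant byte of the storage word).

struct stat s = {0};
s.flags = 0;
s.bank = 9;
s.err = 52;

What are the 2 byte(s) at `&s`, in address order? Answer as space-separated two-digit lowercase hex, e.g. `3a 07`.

flags (2b) val=0 bits=0x0 at bit 0: 0x0000
bank (6b) val=9 bits=0x9 at bit 2: 0x0024
err (8b) val=52 bits=0x34 at bit 8: 0x3424
word = 0x3424 → little-endian bytes:
  [0]=0x24  [1]=0x34

24 34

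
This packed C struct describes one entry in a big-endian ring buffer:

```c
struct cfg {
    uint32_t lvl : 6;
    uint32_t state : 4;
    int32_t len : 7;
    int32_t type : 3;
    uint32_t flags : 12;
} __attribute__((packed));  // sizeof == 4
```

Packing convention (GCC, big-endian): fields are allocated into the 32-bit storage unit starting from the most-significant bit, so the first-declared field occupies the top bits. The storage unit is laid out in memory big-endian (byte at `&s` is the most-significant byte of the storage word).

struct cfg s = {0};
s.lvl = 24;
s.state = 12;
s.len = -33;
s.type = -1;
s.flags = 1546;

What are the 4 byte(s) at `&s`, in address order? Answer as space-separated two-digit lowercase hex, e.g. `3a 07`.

63 2f f6 0a

lvl:6 = 24 → 0x18 << 26 → word 0x60000000
state:4 = 12 → 0xc << 22 → word 0x63000000
len:7 = -33 → 0x5f << 15 → word 0x632f8000
type:3 = -1 → 0x7 << 12 → word 0x632ff000
flags:12 = 1546 → 0x60a << 0 → word 0x632ff60a
word = 0x632ff60a → big-endian bytes:
  [0]=0x63  [1]=0x2f  [2]=0xf6  [3]=0x0a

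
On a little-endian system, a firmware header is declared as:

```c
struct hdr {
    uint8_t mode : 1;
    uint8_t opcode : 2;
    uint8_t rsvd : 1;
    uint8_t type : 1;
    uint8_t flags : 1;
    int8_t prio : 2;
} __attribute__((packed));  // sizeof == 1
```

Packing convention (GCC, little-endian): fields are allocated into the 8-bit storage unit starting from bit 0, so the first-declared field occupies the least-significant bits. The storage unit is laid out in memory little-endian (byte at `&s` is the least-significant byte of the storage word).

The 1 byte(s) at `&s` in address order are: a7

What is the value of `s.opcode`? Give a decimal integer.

3

[0]=0xa7 (little-endian) → word 0xa7
mode:1 @ bit 0 → (0xa7>>0)&0x1 = 0x1
opcode:2 @ bit 1 → (0xa7>>1)&0x3 = 0x3  ←
rsvd:1 @ bit 3 → (0xa7>>3)&0x1 = 0x0
type:1 @ bit 4 → (0xa7>>4)&0x1 = 0x0
flags:1 @ bit 5 → (0xa7>>5)&0x1 = 0x1
prio:2 @ bit 6 → (0xa7>>6)&0x3 = 0x2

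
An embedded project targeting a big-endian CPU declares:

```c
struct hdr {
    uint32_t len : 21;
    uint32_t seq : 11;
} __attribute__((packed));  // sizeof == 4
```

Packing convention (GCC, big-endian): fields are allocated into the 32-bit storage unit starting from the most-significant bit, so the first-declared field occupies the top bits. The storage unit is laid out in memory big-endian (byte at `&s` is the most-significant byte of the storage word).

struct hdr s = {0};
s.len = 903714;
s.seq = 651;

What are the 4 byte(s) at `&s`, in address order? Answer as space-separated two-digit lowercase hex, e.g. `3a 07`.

6e 51 12 8b

[11+:21] len=903714 & 0x1fffff = 0xdca22; word=0x6e511000
[0+:11] seq=651 & 0x7ff = 0x28b; word=0x6e51128b
word = 0x6e51128b → big-endian bytes:
  [0]=0x6e  [1]=0x51  [2]=0x12  [3]=0x8b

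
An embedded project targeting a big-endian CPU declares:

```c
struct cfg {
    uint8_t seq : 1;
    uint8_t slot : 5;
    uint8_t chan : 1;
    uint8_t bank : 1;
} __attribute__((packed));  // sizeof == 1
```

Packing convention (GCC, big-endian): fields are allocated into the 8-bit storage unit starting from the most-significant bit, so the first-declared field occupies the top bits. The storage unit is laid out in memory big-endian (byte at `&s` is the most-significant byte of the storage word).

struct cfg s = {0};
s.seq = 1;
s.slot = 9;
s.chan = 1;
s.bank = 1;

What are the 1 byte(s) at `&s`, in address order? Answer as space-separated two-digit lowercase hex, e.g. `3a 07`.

seq (1b) val=1 bits=0x1 at bit 7: 0x80
slot (5b) val=9 bits=0x9 at bit 2: 0xa4
chan (1b) val=1 bits=0x1 at bit 1: 0xa6
bank (1b) val=1 bits=0x1 at bit 0: 0xa7
word = 0xa7 → big-endian bytes:
  [0]=0xa7

a7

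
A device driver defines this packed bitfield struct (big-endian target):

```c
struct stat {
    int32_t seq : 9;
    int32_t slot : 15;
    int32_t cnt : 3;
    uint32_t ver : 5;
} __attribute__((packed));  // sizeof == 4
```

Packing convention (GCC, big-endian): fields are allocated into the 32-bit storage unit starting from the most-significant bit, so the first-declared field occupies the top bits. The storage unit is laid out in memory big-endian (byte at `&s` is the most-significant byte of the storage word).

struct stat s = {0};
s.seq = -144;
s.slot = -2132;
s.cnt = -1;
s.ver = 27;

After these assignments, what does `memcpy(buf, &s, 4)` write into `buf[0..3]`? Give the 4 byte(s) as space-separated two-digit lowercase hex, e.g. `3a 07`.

b8 77 ac fb

seq:9 = -144 → 0x170 << 23 → word 0xb8000000
slot:15 = -2132 → 0x77ac << 8 → word 0xb877ac00
cnt:3 = -1 → 0x7 << 5 → word 0xb877ace0
ver:5 = 27 → 0x1b << 0 → word 0xb877acfb
word = 0xb877acfb → big-endian bytes:
  [0]=0xb8  [1]=0x77  [2]=0xac  [3]=0xfb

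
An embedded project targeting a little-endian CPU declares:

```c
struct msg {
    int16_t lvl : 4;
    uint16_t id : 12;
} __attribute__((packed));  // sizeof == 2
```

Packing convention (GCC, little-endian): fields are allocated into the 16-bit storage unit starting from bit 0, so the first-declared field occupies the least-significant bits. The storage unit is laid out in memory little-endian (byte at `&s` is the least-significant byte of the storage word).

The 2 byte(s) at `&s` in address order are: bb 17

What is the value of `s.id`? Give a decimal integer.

[0]=0xbb [1]=0x17 (little-endian) → word 0x17bb
lvl:4 @ bit 0 → (0x17bb>>0)&0xf = 0xb
id:12 @ bit 4 → (0x17bb>>4)&0xfff = 0x17b  ←

379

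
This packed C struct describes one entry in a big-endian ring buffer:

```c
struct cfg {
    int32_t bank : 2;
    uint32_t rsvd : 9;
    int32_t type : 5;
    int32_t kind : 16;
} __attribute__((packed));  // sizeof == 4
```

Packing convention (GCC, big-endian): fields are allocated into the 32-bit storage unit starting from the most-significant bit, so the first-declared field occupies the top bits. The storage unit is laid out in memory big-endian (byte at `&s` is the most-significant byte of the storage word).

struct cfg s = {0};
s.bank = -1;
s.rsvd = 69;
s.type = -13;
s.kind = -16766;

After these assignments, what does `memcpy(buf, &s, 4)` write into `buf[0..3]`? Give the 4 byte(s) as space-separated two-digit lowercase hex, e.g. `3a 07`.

bank (2b) val=-1 bits=0x3 at bit 30: 0xc0000000
rsvd (9b) val=69 bits=0x45 at bit 21: 0xc8a00000
type (5b) val=-13 bits=0x13 at bit 16: 0xc8b30000
kind (16b) val=-16766 bits=0xbe82 at bit 0: 0xc8b3be82
word = 0xc8b3be82 → big-endian bytes:
  [0]=0xc8  [1]=0xb3  [2]=0xbe  [3]=0x82

c8 b3 be 82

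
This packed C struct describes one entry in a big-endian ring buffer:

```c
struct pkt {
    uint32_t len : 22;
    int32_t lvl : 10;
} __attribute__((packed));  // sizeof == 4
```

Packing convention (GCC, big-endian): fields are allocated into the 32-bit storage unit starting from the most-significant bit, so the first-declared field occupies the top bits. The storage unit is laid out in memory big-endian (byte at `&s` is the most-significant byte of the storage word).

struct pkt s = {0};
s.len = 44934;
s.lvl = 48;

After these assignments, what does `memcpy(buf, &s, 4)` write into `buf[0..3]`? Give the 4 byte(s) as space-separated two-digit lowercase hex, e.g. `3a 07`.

02 be 18 30

len (22b) val=44934 bits=0xaf86 at bit 10: 0x02be1800
lvl (10b) val=48 bits=0x30 at bit 0: 0x02be1830
word = 0x02be1830 → big-endian bytes:
  [0]=0x02  [1]=0xbe  [2]=0x18  [3]=0x30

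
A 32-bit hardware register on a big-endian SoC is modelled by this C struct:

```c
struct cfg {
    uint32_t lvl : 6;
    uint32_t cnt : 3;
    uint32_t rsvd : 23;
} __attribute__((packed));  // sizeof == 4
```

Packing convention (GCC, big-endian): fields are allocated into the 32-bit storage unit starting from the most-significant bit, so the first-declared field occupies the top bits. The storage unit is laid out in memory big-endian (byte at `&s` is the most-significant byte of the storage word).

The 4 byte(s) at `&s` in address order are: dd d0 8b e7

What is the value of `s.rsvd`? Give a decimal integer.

5278695

[0]=0xdd [1]=0xd0 [2]=0x8b [3]=0xe7 (big-endian) → word 0xddd08be7
lvl [26+:6] = (word>>26) & 0x3f = 55
cnt [23+:3] = (word>>23) & 0x7 = 3
rsvd [0+:23] = (word>>0) & 0x7fffff = 5278695  ←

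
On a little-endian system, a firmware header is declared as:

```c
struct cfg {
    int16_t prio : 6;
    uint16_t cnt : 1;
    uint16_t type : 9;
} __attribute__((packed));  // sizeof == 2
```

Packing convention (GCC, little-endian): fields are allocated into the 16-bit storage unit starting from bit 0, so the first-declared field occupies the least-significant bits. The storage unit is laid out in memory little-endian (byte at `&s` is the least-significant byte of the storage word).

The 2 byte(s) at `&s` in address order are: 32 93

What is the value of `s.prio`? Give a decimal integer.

[0]=0x32 [1]=0x93 (little-endian) → word 0x9332
prio [0+:6] = (word>>0) & 0x3f = 50  ←
cnt [6+:1] = (word>>6) & 0x1 = 0
type [7+:9] = (word>>7) & 0x1ff = 294
prio signed 6b, MSB=1: 50 - 64 = -14

-14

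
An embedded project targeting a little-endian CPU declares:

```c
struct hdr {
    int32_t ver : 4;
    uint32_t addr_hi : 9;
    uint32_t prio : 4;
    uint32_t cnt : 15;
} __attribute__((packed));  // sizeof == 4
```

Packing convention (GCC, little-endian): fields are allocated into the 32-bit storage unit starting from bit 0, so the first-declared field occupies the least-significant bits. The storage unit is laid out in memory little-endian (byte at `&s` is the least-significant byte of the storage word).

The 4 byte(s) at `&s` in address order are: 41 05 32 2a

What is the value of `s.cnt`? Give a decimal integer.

5401

[0]=0x41 [1]=0x05 [2]=0x32 [3]=0x2a (little-endian) → word 0x2a320541
ver:4 @ bit 0 → (0x2a320541>>0)&0xf = 0x1
addr_hi:9 @ bit 4 → (0x2a320541>>4)&0x1ff = 0x54
prio:4 @ bit 13 → (0x2a320541>>13)&0xf = 0x0
cnt:15 @ bit 17 → (0x2a320541>>17)&0x7fff = 0x1519  ←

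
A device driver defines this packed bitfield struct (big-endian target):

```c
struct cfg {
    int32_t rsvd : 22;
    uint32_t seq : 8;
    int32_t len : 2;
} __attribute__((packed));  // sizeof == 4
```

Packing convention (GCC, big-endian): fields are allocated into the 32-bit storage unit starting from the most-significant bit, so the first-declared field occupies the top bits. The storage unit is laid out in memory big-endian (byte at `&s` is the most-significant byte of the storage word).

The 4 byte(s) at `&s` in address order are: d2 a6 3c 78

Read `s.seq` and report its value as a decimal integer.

30

[0]=0xd2 [1]=0xa6 [2]=0x3c [3]=0x78 (big-endian) → word 0xd2a63c78
rsvd:22 @ bit 10 → (0xd2a63c78>>10)&0x3fffff = 0x34a98f
seq:8 @ bit 2 → (0xd2a63c78>>2)&0xff = 0x1e  ←
len:2 @ bit 0 → (0xd2a63c78>>0)&0x3 = 0x0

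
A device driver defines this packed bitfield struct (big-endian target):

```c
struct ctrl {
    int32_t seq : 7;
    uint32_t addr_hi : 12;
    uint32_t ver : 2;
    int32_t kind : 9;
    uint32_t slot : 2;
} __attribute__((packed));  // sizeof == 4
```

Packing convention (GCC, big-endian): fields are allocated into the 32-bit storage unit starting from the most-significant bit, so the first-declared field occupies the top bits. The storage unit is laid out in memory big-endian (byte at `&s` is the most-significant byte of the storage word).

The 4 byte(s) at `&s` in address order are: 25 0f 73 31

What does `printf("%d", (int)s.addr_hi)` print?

2171

[0]=0x25 [1]=0x0f [2]=0x73 [3]=0x31 (big-endian) → word 0x250f7331
seq:7 @ bit 25 → (0x250f7331>>25)&0x7f = 0x12
addr_hi:12 @ bit 13 → (0x250f7331>>13)&0xfff = 0x87b  ←
ver:2 @ bit 11 → (0x250f7331>>11)&0x3 = 0x2
kind:9 @ bit 2 → (0x250f7331>>2)&0x1ff = 0xcc
slot:2 @ bit 0 → (0x250f7331>>0)&0x3 = 0x1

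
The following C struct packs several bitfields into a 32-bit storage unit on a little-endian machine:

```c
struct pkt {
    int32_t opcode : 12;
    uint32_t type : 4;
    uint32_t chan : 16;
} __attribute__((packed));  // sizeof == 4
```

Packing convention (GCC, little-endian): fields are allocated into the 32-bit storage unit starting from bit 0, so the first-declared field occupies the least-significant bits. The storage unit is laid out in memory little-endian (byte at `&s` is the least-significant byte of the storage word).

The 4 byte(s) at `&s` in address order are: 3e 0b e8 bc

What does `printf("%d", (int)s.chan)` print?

48360

[0]=0x3e [1]=0x0b [2]=0xe8 [3]=0xbc (little-endian) → word 0xbce80b3e
opcode:12 @ bit 0 → (0xbce80b3e>>0)&0xfff = 0xb3e
type:4 @ bit 12 → (0xbce80b3e>>12)&0xf = 0x0
chan:16 @ bit 16 → (0xbce80b3e>>16)&0xffff = 0xbce8  ←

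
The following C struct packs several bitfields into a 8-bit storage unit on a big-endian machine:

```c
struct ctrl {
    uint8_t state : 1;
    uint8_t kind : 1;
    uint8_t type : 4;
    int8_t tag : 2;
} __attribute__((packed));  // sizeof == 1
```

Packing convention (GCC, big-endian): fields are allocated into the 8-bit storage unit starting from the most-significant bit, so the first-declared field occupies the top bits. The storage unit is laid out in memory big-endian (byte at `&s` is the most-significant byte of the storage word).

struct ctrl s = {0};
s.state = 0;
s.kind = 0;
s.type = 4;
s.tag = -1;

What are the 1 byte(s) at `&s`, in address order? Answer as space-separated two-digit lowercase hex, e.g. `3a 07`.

13

state:1 = 0 → 0x0 << 7 → word 0x00
kind:1 = 0 → 0x0 << 6 → word 0x00
type:4 = 4 → 0x4 << 2 → word 0x10
tag:2 = -1 → 0x3 << 0 → word 0x13
word = 0x13 → big-endian bytes:
  [0]=0x13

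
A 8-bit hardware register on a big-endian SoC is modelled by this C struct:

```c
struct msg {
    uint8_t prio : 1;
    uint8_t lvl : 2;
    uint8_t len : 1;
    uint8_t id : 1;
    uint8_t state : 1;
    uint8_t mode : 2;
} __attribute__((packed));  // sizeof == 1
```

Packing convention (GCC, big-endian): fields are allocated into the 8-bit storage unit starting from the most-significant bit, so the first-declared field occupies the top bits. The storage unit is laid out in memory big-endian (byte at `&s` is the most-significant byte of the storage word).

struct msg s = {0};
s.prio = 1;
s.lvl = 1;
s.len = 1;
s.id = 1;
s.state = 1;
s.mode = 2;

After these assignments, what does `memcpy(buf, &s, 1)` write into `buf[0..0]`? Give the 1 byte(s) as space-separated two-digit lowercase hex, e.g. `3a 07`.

prio (1b) val=1 bits=0x1 at bit 7: 0x80
lvl (2b) val=1 bits=0x1 at bit 5: 0xa0
len (1b) val=1 bits=0x1 at bit 4: 0xb0
id (1b) val=1 bits=0x1 at bit 3: 0xb8
state (1b) val=1 bits=0x1 at bit 2: 0xbc
mode (2b) val=2 bits=0x2 at bit 0: 0xbe
word = 0xbe → big-endian bytes:
  [0]=0xbe

be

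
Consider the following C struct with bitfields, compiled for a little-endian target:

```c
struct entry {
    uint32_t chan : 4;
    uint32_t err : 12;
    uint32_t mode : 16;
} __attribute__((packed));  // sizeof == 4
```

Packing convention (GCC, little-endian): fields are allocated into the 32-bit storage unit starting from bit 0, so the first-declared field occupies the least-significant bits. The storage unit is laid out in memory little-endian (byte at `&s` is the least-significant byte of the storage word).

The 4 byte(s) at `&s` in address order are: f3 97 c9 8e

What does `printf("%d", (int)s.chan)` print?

[0]=0xf3 [1]=0x97 [2]=0xc9 [3]=0x8e (little-endian) → word 0x8ec997f3
chan:4 @ bit 0 → (0x8ec997f3>>0)&0xf = 0x3  ←
err:12 @ bit 4 → (0x8ec997f3>>4)&0xfff = 0x97f
mode:16 @ bit 16 → (0x8ec997f3>>16)&0xffff = 0x8ec9

3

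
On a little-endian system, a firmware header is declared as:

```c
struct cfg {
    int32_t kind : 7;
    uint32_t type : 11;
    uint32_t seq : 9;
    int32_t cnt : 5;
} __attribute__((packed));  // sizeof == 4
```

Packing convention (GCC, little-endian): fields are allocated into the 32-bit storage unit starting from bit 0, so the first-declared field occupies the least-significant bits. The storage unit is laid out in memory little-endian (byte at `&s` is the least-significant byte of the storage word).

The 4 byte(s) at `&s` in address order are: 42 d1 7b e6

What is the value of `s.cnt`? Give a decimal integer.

-4

[0]=0x42 [1]=0xd1 [2]=0x7b [3]=0xe6 (little-endian) → word 0xe67bd142
kind [0+:7] = (word>>0) & 0x7f = 66
type [7+:11] = (word>>7) & 0x7ff = 1954
seq [18+:9] = (word>>18) & 0x1ff = 414
cnt [27+:5] = (word>>27) & 0x1f = 28  ←
cnt signed 5b, MSB=1: 28 - 32 = -4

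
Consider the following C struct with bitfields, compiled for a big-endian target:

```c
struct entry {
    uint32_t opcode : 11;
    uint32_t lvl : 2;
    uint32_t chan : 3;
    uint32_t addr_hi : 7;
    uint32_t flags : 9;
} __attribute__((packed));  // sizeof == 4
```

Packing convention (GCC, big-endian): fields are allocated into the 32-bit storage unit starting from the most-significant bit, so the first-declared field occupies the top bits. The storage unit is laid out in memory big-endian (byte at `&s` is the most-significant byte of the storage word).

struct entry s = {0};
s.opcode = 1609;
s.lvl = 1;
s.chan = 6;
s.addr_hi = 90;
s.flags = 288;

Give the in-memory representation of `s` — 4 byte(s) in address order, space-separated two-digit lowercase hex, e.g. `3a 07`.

c9 2e b5 20

opcode (11b) val=1609 bits=0x649 at bit 21: 0xc9200000
lvl (2b) val=1 bits=0x1 at bit 19: 0xc9280000
chan (3b) val=6 bits=0x6 at bit 16: 0xc92e0000
addr_hi (7b) val=90 bits=0x5a at bit 9: 0xc92eb400
flags (9b) val=288 bits=0x120 at bit 0: 0xc92eb520
word = 0xc92eb520 → big-endian bytes:
  [0]=0xc9  [1]=0x2e  [2]=0xb5  [3]=0x20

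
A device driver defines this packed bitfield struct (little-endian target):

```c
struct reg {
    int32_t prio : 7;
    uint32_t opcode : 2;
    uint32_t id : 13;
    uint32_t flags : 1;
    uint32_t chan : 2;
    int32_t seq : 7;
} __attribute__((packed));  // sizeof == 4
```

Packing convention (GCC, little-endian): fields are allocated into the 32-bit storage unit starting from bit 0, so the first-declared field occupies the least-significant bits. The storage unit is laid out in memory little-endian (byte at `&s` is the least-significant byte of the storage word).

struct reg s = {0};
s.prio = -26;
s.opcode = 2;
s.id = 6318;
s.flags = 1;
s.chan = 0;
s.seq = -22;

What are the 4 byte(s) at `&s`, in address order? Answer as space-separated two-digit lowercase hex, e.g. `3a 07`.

66 5d 71 d4

prio (7b) val=-26 bits=0x66 at bit 0: 0x00000066
opcode (2b) val=2 bits=0x2 at bit 7: 0x00000166
id (13b) val=6318 bits=0x18ae at bit 9: 0x00315d66
flags (1b) val=1 bits=0x1 at bit 22: 0x00715d66
chan (2b) val=0 bits=0x0 at bit 23: 0x00715d66
seq (7b) val=-22 bits=0x6a at bit 25: 0xd4715d66
word = 0xd4715d66 → little-endian bytes:
  [0]=0x66  [1]=0x5d  [2]=0x71  [3]=0xd4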